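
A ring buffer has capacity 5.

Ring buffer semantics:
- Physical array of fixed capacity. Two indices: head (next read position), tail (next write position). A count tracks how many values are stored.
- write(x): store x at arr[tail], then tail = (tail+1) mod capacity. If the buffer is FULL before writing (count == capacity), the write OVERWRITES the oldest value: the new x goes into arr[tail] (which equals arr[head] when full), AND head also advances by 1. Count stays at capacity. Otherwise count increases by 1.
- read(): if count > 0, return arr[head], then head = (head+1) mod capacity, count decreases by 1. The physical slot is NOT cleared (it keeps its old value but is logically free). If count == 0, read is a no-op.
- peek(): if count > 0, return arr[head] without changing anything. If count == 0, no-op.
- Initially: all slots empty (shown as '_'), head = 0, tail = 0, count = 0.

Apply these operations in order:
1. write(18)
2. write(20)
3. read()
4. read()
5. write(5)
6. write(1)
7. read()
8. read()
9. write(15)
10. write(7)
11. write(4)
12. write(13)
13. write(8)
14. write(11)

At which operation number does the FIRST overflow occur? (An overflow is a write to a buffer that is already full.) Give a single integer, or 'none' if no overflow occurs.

After op 1 (write(18)): arr=[18 _ _ _ _] head=0 tail=1 count=1
After op 2 (write(20)): arr=[18 20 _ _ _] head=0 tail=2 count=2
After op 3 (read()): arr=[18 20 _ _ _] head=1 tail=2 count=1
After op 4 (read()): arr=[18 20 _ _ _] head=2 tail=2 count=0
After op 5 (write(5)): arr=[18 20 5 _ _] head=2 tail=3 count=1
After op 6 (write(1)): arr=[18 20 5 1 _] head=2 tail=4 count=2
After op 7 (read()): arr=[18 20 5 1 _] head=3 tail=4 count=1
After op 8 (read()): arr=[18 20 5 1 _] head=4 tail=4 count=0
After op 9 (write(15)): arr=[18 20 5 1 15] head=4 tail=0 count=1
After op 10 (write(7)): arr=[7 20 5 1 15] head=4 tail=1 count=2
After op 11 (write(4)): arr=[7 4 5 1 15] head=4 tail=2 count=3
After op 12 (write(13)): arr=[7 4 13 1 15] head=4 tail=3 count=4
After op 13 (write(8)): arr=[7 4 13 8 15] head=4 tail=4 count=5
After op 14 (write(11)): arr=[7 4 13 8 11] head=0 tail=0 count=5

Answer: 14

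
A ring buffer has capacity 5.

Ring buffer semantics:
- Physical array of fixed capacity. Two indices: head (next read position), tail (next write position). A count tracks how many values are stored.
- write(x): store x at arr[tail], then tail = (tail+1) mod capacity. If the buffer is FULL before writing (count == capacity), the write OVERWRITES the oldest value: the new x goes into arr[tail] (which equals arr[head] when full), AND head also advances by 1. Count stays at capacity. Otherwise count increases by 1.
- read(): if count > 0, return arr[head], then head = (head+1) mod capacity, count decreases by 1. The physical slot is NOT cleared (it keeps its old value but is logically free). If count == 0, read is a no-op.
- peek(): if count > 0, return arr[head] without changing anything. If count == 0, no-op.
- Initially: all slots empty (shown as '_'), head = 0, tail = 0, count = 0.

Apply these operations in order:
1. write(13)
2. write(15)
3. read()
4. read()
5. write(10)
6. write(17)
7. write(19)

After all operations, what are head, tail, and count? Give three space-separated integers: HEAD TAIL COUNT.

After op 1 (write(13)): arr=[13 _ _ _ _] head=0 tail=1 count=1
After op 2 (write(15)): arr=[13 15 _ _ _] head=0 tail=2 count=2
After op 3 (read()): arr=[13 15 _ _ _] head=1 tail=2 count=1
After op 4 (read()): arr=[13 15 _ _ _] head=2 tail=2 count=0
After op 5 (write(10)): arr=[13 15 10 _ _] head=2 tail=3 count=1
After op 6 (write(17)): arr=[13 15 10 17 _] head=2 tail=4 count=2
After op 7 (write(19)): arr=[13 15 10 17 19] head=2 tail=0 count=3

Answer: 2 0 3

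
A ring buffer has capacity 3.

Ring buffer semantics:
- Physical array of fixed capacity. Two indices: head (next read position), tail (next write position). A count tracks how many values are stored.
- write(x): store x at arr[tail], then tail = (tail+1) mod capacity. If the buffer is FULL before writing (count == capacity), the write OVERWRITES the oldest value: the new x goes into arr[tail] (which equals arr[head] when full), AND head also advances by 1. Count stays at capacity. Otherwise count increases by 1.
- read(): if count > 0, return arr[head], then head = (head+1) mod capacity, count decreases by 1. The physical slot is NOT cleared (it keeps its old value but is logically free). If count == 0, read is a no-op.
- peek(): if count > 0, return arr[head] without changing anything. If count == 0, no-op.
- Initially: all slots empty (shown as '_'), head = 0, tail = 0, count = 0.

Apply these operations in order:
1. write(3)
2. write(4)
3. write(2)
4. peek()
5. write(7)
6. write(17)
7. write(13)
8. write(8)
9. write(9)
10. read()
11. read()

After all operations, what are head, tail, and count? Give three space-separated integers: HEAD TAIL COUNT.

Answer: 1 2 1

Derivation:
After op 1 (write(3)): arr=[3 _ _] head=0 tail=1 count=1
After op 2 (write(4)): arr=[3 4 _] head=0 tail=2 count=2
After op 3 (write(2)): arr=[3 4 2] head=0 tail=0 count=3
After op 4 (peek()): arr=[3 4 2] head=0 tail=0 count=3
After op 5 (write(7)): arr=[7 4 2] head=1 tail=1 count=3
After op 6 (write(17)): arr=[7 17 2] head=2 tail=2 count=3
After op 7 (write(13)): arr=[7 17 13] head=0 tail=0 count=3
After op 8 (write(8)): arr=[8 17 13] head=1 tail=1 count=3
After op 9 (write(9)): arr=[8 9 13] head=2 tail=2 count=3
After op 10 (read()): arr=[8 9 13] head=0 tail=2 count=2
After op 11 (read()): arr=[8 9 13] head=1 tail=2 count=1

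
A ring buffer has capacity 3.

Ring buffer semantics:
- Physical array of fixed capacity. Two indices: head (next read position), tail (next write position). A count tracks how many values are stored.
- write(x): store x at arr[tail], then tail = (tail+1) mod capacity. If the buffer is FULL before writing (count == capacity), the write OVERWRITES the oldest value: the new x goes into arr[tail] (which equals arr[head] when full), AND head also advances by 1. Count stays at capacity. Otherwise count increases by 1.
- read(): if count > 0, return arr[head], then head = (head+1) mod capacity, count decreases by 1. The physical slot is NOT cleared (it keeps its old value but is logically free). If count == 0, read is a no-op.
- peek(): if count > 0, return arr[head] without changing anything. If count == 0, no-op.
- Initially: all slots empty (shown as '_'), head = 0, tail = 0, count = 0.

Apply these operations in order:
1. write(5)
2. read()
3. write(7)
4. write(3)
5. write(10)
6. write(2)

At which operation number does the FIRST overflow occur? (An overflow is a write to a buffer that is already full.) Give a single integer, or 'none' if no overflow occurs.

After op 1 (write(5)): arr=[5 _ _] head=0 tail=1 count=1
After op 2 (read()): arr=[5 _ _] head=1 tail=1 count=0
After op 3 (write(7)): arr=[5 7 _] head=1 tail=2 count=1
After op 4 (write(3)): arr=[5 7 3] head=1 tail=0 count=2
After op 5 (write(10)): arr=[10 7 3] head=1 tail=1 count=3
After op 6 (write(2)): arr=[10 2 3] head=2 tail=2 count=3

Answer: 6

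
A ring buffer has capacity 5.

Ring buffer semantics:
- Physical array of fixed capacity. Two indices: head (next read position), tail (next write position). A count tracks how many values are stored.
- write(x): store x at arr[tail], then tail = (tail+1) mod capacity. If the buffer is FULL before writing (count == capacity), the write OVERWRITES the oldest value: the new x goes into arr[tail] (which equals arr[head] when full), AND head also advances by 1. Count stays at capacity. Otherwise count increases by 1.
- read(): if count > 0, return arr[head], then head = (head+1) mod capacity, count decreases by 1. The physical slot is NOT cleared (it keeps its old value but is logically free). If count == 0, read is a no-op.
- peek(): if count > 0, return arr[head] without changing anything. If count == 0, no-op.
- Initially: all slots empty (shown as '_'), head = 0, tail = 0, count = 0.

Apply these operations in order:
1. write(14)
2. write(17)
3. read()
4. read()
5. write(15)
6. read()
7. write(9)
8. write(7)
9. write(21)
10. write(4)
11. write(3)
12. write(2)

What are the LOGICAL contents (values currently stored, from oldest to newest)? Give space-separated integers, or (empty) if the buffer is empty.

Answer: 7 21 4 3 2

Derivation:
After op 1 (write(14)): arr=[14 _ _ _ _] head=0 tail=1 count=1
After op 2 (write(17)): arr=[14 17 _ _ _] head=0 tail=2 count=2
After op 3 (read()): arr=[14 17 _ _ _] head=1 tail=2 count=1
After op 4 (read()): arr=[14 17 _ _ _] head=2 tail=2 count=0
After op 5 (write(15)): arr=[14 17 15 _ _] head=2 tail=3 count=1
After op 6 (read()): arr=[14 17 15 _ _] head=3 tail=3 count=0
After op 7 (write(9)): arr=[14 17 15 9 _] head=3 tail=4 count=1
After op 8 (write(7)): arr=[14 17 15 9 7] head=3 tail=0 count=2
After op 9 (write(21)): arr=[21 17 15 9 7] head=3 tail=1 count=3
After op 10 (write(4)): arr=[21 4 15 9 7] head=3 tail=2 count=4
After op 11 (write(3)): arr=[21 4 3 9 7] head=3 tail=3 count=5
After op 12 (write(2)): arr=[21 4 3 2 7] head=4 tail=4 count=5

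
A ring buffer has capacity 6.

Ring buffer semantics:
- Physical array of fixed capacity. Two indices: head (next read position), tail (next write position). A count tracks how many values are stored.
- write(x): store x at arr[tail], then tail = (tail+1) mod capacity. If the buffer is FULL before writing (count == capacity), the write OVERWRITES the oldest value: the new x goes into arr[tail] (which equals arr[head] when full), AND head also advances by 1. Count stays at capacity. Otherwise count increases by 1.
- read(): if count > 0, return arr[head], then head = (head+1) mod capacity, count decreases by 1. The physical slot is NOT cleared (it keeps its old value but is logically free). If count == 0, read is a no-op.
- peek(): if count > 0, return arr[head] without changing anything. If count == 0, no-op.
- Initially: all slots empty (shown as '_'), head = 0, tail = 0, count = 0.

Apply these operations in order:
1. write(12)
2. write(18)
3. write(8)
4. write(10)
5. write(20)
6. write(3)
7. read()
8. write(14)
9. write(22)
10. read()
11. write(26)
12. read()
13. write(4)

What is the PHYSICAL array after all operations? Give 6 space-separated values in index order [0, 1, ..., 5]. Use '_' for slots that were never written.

Answer: 14 22 26 4 20 3

Derivation:
After op 1 (write(12)): arr=[12 _ _ _ _ _] head=0 tail=1 count=1
After op 2 (write(18)): arr=[12 18 _ _ _ _] head=0 tail=2 count=2
After op 3 (write(8)): arr=[12 18 8 _ _ _] head=0 tail=3 count=3
After op 4 (write(10)): arr=[12 18 8 10 _ _] head=0 tail=4 count=4
After op 5 (write(20)): arr=[12 18 8 10 20 _] head=0 tail=5 count=5
After op 6 (write(3)): arr=[12 18 8 10 20 3] head=0 tail=0 count=6
After op 7 (read()): arr=[12 18 8 10 20 3] head=1 tail=0 count=5
After op 8 (write(14)): arr=[14 18 8 10 20 3] head=1 tail=1 count=6
After op 9 (write(22)): arr=[14 22 8 10 20 3] head=2 tail=2 count=6
After op 10 (read()): arr=[14 22 8 10 20 3] head=3 tail=2 count=5
After op 11 (write(26)): arr=[14 22 26 10 20 3] head=3 tail=3 count=6
After op 12 (read()): arr=[14 22 26 10 20 3] head=4 tail=3 count=5
After op 13 (write(4)): arr=[14 22 26 4 20 3] head=4 tail=4 count=6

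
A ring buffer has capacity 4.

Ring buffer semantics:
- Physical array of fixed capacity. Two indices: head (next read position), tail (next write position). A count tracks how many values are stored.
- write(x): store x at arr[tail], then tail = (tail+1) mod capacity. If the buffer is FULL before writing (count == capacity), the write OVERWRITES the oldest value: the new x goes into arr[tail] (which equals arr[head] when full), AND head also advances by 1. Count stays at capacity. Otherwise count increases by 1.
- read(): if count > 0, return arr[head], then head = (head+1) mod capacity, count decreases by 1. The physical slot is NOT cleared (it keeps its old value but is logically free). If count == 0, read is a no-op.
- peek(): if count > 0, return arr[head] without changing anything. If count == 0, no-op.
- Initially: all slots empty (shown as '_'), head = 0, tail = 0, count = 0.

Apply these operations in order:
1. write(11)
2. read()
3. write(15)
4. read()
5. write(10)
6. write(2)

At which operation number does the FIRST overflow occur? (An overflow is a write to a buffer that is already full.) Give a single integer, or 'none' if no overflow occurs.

After op 1 (write(11)): arr=[11 _ _ _] head=0 tail=1 count=1
After op 2 (read()): arr=[11 _ _ _] head=1 tail=1 count=0
After op 3 (write(15)): arr=[11 15 _ _] head=1 tail=2 count=1
After op 4 (read()): arr=[11 15 _ _] head=2 tail=2 count=0
After op 5 (write(10)): arr=[11 15 10 _] head=2 tail=3 count=1
After op 6 (write(2)): arr=[11 15 10 2] head=2 tail=0 count=2

Answer: none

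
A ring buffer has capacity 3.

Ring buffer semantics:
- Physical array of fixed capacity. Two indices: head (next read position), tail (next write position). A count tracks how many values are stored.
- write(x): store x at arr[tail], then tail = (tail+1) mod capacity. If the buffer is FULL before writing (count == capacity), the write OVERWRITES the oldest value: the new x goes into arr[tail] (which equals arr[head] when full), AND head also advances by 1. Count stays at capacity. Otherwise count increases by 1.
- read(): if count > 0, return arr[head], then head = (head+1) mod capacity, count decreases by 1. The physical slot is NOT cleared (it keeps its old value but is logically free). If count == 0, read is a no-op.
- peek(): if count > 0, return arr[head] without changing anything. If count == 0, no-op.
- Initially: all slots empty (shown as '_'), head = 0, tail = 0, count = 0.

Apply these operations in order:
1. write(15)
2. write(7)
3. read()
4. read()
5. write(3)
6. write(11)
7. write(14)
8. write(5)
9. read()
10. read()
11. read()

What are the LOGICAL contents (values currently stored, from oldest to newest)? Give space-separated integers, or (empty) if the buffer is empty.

Answer: (empty)

Derivation:
After op 1 (write(15)): arr=[15 _ _] head=0 tail=1 count=1
After op 2 (write(7)): arr=[15 7 _] head=0 tail=2 count=2
After op 3 (read()): arr=[15 7 _] head=1 tail=2 count=1
After op 4 (read()): arr=[15 7 _] head=2 tail=2 count=0
After op 5 (write(3)): arr=[15 7 3] head=2 tail=0 count=1
After op 6 (write(11)): arr=[11 7 3] head=2 tail=1 count=2
After op 7 (write(14)): arr=[11 14 3] head=2 tail=2 count=3
After op 8 (write(5)): arr=[11 14 5] head=0 tail=0 count=3
After op 9 (read()): arr=[11 14 5] head=1 tail=0 count=2
After op 10 (read()): arr=[11 14 5] head=2 tail=0 count=1
After op 11 (read()): arr=[11 14 5] head=0 tail=0 count=0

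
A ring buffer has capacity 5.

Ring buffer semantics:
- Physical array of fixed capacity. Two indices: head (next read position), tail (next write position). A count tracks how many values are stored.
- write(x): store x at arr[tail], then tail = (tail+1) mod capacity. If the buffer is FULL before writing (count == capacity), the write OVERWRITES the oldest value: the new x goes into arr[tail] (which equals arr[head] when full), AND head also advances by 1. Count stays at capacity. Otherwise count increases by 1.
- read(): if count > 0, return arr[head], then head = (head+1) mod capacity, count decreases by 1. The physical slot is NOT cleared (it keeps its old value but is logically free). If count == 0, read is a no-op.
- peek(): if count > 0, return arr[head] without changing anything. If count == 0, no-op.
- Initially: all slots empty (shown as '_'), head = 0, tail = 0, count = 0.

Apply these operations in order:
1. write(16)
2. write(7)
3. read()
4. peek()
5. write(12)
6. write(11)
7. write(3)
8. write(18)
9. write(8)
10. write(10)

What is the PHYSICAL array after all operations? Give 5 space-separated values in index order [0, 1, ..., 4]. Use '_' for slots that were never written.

After op 1 (write(16)): arr=[16 _ _ _ _] head=0 tail=1 count=1
After op 2 (write(7)): arr=[16 7 _ _ _] head=0 tail=2 count=2
After op 3 (read()): arr=[16 7 _ _ _] head=1 tail=2 count=1
After op 4 (peek()): arr=[16 7 _ _ _] head=1 tail=2 count=1
After op 5 (write(12)): arr=[16 7 12 _ _] head=1 tail=3 count=2
After op 6 (write(11)): arr=[16 7 12 11 _] head=1 tail=4 count=3
After op 7 (write(3)): arr=[16 7 12 11 3] head=1 tail=0 count=4
After op 8 (write(18)): arr=[18 7 12 11 3] head=1 tail=1 count=5
After op 9 (write(8)): arr=[18 8 12 11 3] head=2 tail=2 count=5
After op 10 (write(10)): arr=[18 8 10 11 3] head=3 tail=3 count=5

Answer: 18 8 10 11 3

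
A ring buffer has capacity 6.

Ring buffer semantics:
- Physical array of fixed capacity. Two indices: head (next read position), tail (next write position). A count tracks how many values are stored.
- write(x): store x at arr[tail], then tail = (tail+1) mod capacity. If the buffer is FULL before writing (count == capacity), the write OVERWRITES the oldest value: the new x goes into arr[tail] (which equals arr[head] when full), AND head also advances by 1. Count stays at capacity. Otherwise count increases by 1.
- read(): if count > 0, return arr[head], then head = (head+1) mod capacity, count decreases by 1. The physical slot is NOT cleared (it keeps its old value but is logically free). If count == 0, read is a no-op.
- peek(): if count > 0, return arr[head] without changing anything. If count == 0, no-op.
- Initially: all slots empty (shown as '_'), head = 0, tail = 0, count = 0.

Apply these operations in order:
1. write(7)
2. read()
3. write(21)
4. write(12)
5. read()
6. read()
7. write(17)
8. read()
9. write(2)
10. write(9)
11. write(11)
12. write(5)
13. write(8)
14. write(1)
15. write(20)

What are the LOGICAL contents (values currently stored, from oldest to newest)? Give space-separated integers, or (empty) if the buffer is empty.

After op 1 (write(7)): arr=[7 _ _ _ _ _] head=0 tail=1 count=1
After op 2 (read()): arr=[7 _ _ _ _ _] head=1 tail=1 count=0
After op 3 (write(21)): arr=[7 21 _ _ _ _] head=1 tail=2 count=1
After op 4 (write(12)): arr=[7 21 12 _ _ _] head=1 tail=3 count=2
After op 5 (read()): arr=[7 21 12 _ _ _] head=2 tail=3 count=1
After op 6 (read()): arr=[7 21 12 _ _ _] head=3 tail=3 count=0
After op 7 (write(17)): arr=[7 21 12 17 _ _] head=3 tail=4 count=1
After op 8 (read()): arr=[7 21 12 17 _ _] head=4 tail=4 count=0
After op 9 (write(2)): arr=[7 21 12 17 2 _] head=4 tail=5 count=1
After op 10 (write(9)): arr=[7 21 12 17 2 9] head=4 tail=0 count=2
After op 11 (write(11)): arr=[11 21 12 17 2 9] head=4 tail=1 count=3
After op 12 (write(5)): arr=[11 5 12 17 2 9] head=4 tail=2 count=4
After op 13 (write(8)): arr=[11 5 8 17 2 9] head=4 tail=3 count=5
After op 14 (write(1)): arr=[11 5 8 1 2 9] head=4 tail=4 count=6
After op 15 (write(20)): arr=[11 5 8 1 20 9] head=5 tail=5 count=6

Answer: 9 11 5 8 1 20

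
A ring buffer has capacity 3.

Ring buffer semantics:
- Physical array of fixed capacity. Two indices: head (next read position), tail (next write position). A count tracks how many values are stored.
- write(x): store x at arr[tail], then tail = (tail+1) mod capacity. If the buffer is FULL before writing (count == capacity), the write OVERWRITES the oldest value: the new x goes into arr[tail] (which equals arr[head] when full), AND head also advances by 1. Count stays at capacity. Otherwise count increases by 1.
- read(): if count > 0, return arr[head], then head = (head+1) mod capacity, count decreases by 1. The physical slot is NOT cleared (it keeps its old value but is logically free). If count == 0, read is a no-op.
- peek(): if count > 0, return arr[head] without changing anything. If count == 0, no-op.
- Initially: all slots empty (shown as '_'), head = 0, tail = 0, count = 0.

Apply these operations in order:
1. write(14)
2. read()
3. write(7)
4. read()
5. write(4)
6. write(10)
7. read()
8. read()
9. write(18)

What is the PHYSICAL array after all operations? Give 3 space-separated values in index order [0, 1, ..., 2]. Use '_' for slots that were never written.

Answer: 10 18 4

Derivation:
After op 1 (write(14)): arr=[14 _ _] head=0 tail=1 count=1
After op 2 (read()): arr=[14 _ _] head=1 tail=1 count=0
After op 3 (write(7)): arr=[14 7 _] head=1 tail=2 count=1
After op 4 (read()): arr=[14 7 _] head=2 tail=2 count=0
After op 5 (write(4)): arr=[14 7 4] head=2 tail=0 count=1
After op 6 (write(10)): arr=[10 7 4] head=2 tail=1 count=2
After op 7 (read()): arr=[10 7 4] head=0 tail=1 count=1
After op 8 (read()): arr=[10 7 4] head=1 tail=1 count=0
After op 9 (write(18)): arr=[10 18 4] head=1 tail=2 count=1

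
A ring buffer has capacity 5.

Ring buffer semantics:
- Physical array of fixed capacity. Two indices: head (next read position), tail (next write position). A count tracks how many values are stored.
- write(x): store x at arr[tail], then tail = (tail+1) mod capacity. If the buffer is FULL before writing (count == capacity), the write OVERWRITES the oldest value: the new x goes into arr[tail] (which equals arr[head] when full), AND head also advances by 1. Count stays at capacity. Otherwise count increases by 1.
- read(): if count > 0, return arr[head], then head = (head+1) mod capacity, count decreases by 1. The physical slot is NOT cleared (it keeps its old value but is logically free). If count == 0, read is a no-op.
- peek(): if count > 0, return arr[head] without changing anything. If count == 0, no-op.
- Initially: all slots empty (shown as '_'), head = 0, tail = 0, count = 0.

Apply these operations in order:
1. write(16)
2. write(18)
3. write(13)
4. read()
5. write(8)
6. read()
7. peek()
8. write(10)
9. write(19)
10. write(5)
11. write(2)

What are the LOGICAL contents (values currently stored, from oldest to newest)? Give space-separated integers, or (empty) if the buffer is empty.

Answer: 8 10 19 5 2

Derivation:
After op 1 (write(16)): arr=[16 _ _ _ _] head=0 tail=1 count=1
After op 2 (write(18)): arr=[16 18 _ _ _] head=0 tail=2 count=2
After op 3 (write(13)): arr=[16 18 13 _ _] head=0 tail=3 count=3
After op 4 (read()): arr=[16 18 13 _ _] head=1 tail=3 count=2
After op 5 (write(8)): arr=[16 18 13 8 _] head=1 tail=4 count=3
After op 6 (read()): arr=[16 18 13 8 _] head=2 tail=4 count=2
After op 7 (peek()): arr=[16 18 13 8 _] head=2 tail=4 count=2
After op 8 (write(10)): arr=[16 18 13 8 10] head=2 tail=0 count=3
After op 9 (write(19)): arr=[19 18 13 8 10] head=2 tail=1 count=4
After op 10 (write(5)): arr=[19 5 13 8 10] head=2 tail=2 count=5
After op 11 (write(2)): arr=[19 5 2 8 10] head=3 tail=3 count=5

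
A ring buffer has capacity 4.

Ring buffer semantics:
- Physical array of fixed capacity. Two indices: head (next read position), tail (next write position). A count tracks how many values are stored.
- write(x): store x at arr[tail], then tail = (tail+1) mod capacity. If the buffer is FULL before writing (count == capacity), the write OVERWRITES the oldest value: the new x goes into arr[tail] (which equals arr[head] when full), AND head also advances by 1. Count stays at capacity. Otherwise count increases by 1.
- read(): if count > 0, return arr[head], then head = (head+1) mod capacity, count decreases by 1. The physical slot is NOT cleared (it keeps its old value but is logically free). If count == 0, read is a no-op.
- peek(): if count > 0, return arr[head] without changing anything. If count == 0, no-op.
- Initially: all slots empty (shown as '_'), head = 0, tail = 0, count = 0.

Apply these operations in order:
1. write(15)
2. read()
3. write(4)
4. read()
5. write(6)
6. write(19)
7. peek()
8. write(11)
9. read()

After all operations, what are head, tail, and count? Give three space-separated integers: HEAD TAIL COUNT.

Answer: 3 1 2

Derivation:
After op 1 (write(15)): arr=[15 _ _ _] head=0 tail=1 count=1
After op 2 (read()): arr=[15 _ _ _] head=1 tail=1 count=0
After op 3 (write(4)): arr=[15 4 _ _] head=1 tail=2 count=1
After op 4 (read()): arr=[15 4 _ _] head=2 tail=2 count=0
After op 5 (write(6)): arr=[15 4 6 _] head=2 tail=3 count=1
After op 6 (write(19)): arr=[15 4 6 19] head=2 tail=0 count=2
After op 7 (peek()): arr=[15 4 6 19] head=2 tail=0 count=2
After op 8 (write(11)): arr=[11 4 6 19] head=2 tail=1 count=3
After op 9 (read()): arr=[11 4 6 19] head=3 tail=1 count=2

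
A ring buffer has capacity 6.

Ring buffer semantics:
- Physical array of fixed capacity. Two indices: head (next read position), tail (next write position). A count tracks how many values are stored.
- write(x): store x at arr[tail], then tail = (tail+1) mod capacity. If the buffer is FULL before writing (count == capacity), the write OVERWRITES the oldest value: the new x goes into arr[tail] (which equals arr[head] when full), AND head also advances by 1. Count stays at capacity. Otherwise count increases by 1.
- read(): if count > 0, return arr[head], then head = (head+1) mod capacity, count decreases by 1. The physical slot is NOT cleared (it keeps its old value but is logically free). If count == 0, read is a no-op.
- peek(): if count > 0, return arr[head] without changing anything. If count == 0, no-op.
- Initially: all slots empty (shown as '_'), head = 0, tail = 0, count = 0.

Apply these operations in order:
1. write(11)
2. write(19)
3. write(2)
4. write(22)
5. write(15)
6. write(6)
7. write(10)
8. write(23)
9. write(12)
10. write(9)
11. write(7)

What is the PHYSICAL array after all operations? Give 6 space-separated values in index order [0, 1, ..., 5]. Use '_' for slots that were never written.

Answer: 10 23 12 9 7 6

Derivation:
After op 1 (write(11)): arr=[11 _ _ _ _ _] head=0 tail=1 count=1
After op 2 (write(19)): arr=[11 19 _ _ _ _] head=0 tail=2 count=2
After op 3 (write(2)): arr=[11 19 2 _ _ _] head=0 tail=3 count=3
After op 4 (write(22)): arr=[11 19 2 22 _ _] head=0 tail=4 count=4
After op 5 (write(15)): arr=[11 19 2 22 15 _] head=0 tail=5 count=5
After op 6 (write(6)): arr=[11 19 2 22 15 6] head=0 tail=0 count=6
After op 7 (write(10)): arr=[10 19 2 22 15 6] head=1 tail=1 count=6
After op 8 (write(23)): arr=[10 23 2 22 15 6] head=2 tail=2 count=6
After op 9 (write(12)): arr=[10 23 12 22 15 6] head=3 tail=3 count=6
After op 10 (write(9)): arr=[10 23 12 9 15 6] head=4 tail=4 count=6
After op 11 (write(7)): arr=[10 23 12 9 7 6] head=5 tail=5 count=6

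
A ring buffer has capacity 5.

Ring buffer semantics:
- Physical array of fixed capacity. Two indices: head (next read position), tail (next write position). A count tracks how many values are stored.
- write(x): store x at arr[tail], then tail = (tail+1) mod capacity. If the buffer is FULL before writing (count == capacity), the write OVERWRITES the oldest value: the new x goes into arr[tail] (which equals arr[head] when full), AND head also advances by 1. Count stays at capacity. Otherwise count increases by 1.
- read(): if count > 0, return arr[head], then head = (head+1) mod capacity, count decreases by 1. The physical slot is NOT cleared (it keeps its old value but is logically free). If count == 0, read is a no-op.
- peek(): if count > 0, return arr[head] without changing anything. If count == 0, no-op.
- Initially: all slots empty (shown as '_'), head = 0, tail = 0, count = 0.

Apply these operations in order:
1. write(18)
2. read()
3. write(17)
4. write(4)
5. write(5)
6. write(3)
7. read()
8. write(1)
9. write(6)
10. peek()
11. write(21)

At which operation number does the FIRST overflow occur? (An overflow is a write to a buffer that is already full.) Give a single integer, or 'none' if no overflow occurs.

After op 1 (write(18)): arr=[18 _ _ _ _] head=0 tail=1 count=1
After op 2 (read()): arr=[18 _ _ _ _] head=1 tail=1 count=0
After op 3 (write(17)): arr=[18 17 _ _ _] head=1 tail=2 count=1
After op 4 (write(4)): arr=[18 17 4 _ _] head=1 tail=3 count=2
After op 5 (write(5)): arr=[18 17 4 5 _] head=1 tail=4 count=3
After op 6 (write(3)): arr=[18 17 4 5 3] head=1 tail=0 count=4
After op 7 (read()): arr=[18 17 4 5 3] head=2 tail=0 count=3
After op 8 (write(1)): arr=[1 17 4 5 3] head=2 tail=1 count=4
After op 9 (write(6)): arr=[1 6 4 5 3] head=2 tail=2 count=5
After op 10 (peek()): arr=[1 6 4 5 3] head=2 tail=2 count=5
After op 11 (write(21)): arr=[1 6 21 5 3] head=3 tail=3 count=5

Answer: 11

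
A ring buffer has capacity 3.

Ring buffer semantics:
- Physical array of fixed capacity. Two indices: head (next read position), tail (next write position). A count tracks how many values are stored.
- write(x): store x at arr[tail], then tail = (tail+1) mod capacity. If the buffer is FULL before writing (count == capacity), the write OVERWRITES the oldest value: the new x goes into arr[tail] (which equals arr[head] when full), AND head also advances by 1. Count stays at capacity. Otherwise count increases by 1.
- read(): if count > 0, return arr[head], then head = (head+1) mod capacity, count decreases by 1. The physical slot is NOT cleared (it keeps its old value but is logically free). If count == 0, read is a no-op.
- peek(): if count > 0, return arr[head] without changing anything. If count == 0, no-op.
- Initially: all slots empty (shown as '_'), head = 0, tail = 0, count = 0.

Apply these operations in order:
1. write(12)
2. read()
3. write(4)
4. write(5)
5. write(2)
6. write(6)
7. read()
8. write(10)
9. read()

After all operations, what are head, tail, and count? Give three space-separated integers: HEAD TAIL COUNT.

Answer: 1 0 2

Derivation:
After op 1 (write(12)): arr=[12 _ _] head=0 tail=1 count=1
After op 2 (read()): arr=[12 _ _] head=1 tail=1 count=0
After op 3 (write(4)): arr=[12 4 _] head=1 tail=2 count=1
After op 4 (write(5)): arr=[12 4 5] head=1 tail=0 count=2
After op 5 (write(2)): arr=[2 4 5] head=1 tail=1 count=3
After op 6 (write(6)): arr=[2 6 5] head=2 tail=2 count=3
After op 7 (read()): arr=[2 6 5] head=0 tail=2 count=2
After op 8 (write(10)): arr=[2 6 10] head=0 tail=0 count=3
After op 9 (read()): arr=[2 6 10] head=1 tail=0 count=2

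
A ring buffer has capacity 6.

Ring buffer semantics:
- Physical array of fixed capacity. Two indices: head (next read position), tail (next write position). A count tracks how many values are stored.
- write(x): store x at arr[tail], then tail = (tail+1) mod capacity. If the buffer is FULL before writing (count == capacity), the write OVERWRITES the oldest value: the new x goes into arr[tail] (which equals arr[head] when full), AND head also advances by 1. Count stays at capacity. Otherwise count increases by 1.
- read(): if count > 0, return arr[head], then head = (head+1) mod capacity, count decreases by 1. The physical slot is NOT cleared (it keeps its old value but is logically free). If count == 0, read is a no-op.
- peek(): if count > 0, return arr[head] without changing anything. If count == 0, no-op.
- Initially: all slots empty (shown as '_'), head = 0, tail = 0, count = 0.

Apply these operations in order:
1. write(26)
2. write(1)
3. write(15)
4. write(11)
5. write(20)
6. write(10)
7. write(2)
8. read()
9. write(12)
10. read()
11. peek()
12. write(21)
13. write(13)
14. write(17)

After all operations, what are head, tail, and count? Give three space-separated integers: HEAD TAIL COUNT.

After op 1 (write(26)): arr=[26 _ _ _ _ _] head=0 tail=1 count=1
After op 2 (write(1)): arr=[26 1 _ _ _ _] head=0 tail=2 count=2
After op 3 (write(15)): arr=[26 1 15 _ _ _] head=0 tail=3 count=3
After op 4 (write(11)): arr=[26 1 15 11 _ _] head=0 tail=4 count=4
After op 5 (write(20)): arr=[26 1 15 11 20 _] head=0 tail=5 count=5
After op 6 (write(10)): arr=[26 1 15 11 20 10] head=0 tail=0 count=6
After op 7 (write(2)): arr=[2 1 15 11 20 10] head=1 tail=1 count=6
After op 8 (read()): arr=[2 1 15 11 20 10] head=2 tail=1 count=5
After op 9 (write(12)): arr=[2 12 15 11 20 10] head=2 tail=2 count=6
After op 10 (read()): arr=[2 12 15 11 20 10] head=3 tail=2 count=5
After op 11 (peek()): arr=[2 12 15 11 20 10] head=3 tail=2 count=5
After op 12 (write(21)): arr=[2 12 21 11 20 10] head=3 tail=3 count=6
After op 13 (write(13)): arr=[2 12 21 13 20 10] head=4 tail=4 count=6
After op 14 (write(17)): arr=[2 12 21 13 17 10] head=5 tail=5 count=6

Answer: 5 5 6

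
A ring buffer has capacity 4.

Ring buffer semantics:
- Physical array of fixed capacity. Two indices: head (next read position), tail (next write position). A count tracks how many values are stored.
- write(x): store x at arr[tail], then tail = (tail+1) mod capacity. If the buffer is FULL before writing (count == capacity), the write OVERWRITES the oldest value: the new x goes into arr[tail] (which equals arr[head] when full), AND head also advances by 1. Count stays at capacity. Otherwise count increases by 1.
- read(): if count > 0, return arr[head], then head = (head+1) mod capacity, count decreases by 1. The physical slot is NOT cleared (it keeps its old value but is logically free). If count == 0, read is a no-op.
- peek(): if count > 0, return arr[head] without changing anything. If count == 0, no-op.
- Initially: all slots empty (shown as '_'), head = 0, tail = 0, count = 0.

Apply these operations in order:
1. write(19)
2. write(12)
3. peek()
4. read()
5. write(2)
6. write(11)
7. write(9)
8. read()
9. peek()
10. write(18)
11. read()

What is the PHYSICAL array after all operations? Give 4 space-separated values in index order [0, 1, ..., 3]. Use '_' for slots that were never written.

Answer: 9 18 2 11

Derivation:
After op 1 (write(19)): arr=[19 _ _ _] head=0 tail=1 count=1
After op 2 (write(12)): arr=[19 12 _ _] head=0 tail=2 count=2
After op 3 (peek()): arr=[19 12 _ _] head=0 tail=2 count=2
After op 4 (read()): arr=[19 12 _ _] head=1 tail=2 count=1
After op 5 (write(2)): arr=[19 12 2 _] head=1 tail=3 count=2
After op 6 (write(11)): arr=[19 12 2 11] head=1 tail=0 count=3
After op 7 (write(9)): arr=[9 12 2 11] head=1 tail=1 count=4
After op 8 (read()): arr=[9 12 2 11] head=2 tail=1 count=3
After op 9 (peek()): arr=[9 12 2 11] head=2 tail=1 count=3
After op 10 (write(18)): arr=[9 18 2 11] head=2 tail=2 count=4
After op 11 (read()): arr=[9 18 2 11] head=3 tail=2 count=3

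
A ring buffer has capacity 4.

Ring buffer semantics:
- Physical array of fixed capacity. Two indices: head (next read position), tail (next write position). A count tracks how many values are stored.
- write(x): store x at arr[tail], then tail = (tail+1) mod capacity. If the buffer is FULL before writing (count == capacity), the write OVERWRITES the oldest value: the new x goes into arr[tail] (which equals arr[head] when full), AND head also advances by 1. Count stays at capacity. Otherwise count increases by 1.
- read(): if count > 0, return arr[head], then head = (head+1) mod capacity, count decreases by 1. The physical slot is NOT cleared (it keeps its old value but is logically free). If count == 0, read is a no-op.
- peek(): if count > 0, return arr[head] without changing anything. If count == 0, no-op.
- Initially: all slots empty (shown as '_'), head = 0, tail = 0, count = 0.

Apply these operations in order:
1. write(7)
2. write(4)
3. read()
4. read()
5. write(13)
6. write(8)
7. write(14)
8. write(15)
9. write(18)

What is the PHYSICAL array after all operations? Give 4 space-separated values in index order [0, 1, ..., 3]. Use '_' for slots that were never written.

Answer: 14 15 18 8

Derivation:
After op 1 (write(7)): arr=[7 _ _ _] head=0 tail=1 count=1
After op 2 (write(4)): arr=[7 4 _ _] head=0 tail=2 count=2
After op 3 (read()): arr=[7 4 _ _] head=1 tail=2 count=1
After op 4 (read()): arr=[7 4 _ _] head=2 tail=2 count=0
After op 5 (write(13)): arr=[7 4 13 _] head=2 tail=3 count=1
After op 6 (write(8)): arr=[7 4 13 8] head=2 tail=0 count=2
After op 7 (write(14)): arr=[14 4 13 8] head=2 tail=1 count=3
After op 8 (write(15)): arr=[14 15 13 8] head=2 tail=2 count=4
After op 9 (write(18)): arr=[14 15 18 8] head=3 tail=3 count=4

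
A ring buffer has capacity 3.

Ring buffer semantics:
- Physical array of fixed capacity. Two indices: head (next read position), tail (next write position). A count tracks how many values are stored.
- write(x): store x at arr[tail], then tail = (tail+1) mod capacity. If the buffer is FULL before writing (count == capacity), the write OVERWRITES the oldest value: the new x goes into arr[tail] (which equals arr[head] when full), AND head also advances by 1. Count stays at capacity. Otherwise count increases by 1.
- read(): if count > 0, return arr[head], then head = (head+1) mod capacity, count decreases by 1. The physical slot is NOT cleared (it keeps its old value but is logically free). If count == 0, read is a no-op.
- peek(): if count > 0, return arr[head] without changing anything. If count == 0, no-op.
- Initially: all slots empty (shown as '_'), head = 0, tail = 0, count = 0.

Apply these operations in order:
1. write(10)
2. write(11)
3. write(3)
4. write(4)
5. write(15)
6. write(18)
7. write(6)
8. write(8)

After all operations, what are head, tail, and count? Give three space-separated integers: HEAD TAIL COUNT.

Answer: 2 2 3

Derivation:
After op 1 (write(10)): arr=[10 _ _] head=0 tail=1 count=1
After op 2 (write(11)): arr=[10 11 _] head=0 tail=2 count=2
After op 3 (write(3)): arr=[10 11 3] head=0 tail=0 count=3
After op 4 (write(4)): arr=[4 11 3] head=1 tail=1 count=3
After op 5 (write(15)): arr=[4 15 3] head=2 tail=2 count=3
After op 6 (write(18)): arr=[4 15 18] head=0 tail=0 count=3
After op 7 (write(6)): arr=[6 15 18] head=1 tail=1 count=3
After op 8 (write(8)): arr=[6 8 18] head=2 tail=2 count=3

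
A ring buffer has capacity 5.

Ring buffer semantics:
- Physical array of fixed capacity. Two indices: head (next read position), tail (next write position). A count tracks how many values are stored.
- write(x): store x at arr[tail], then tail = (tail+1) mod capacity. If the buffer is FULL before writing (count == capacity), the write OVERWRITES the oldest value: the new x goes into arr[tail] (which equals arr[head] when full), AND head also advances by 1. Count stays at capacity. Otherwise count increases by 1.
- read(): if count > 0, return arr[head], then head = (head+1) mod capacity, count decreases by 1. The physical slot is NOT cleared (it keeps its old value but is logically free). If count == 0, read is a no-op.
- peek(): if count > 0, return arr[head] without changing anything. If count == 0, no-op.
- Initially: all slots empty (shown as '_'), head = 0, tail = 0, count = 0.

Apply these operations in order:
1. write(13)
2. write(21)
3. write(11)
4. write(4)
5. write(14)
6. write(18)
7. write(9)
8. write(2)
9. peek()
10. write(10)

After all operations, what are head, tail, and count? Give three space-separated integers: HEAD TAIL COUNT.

After op 1 (write(13)): arr=[13 _ _ _ _] head=0 tail=1 count=1
After op 2 (write(21)): arr=[13 21 _ _ _] head=0 tail=2 count=2
After op 3 (write(11)): arr=[13 21 11 _ _] head=0 tail=3 count=3
After op 4 (write(4)): arr=[13 21 11 4 _] head=0 tail=4 count=4
After op 5 (write(14)): arr=[13 21 11 4 14] head=0 tail=0 count=5
After op 6 (write(18)): arr=[18 21 11 4 14] head=1 tail=1 count=5
After op 7 (write(9)): arr=[18 9 11 4 14] head=2 tail=2 count=5
After op 8 (write(2)): arr=[18 9 2 4 14] head=3 tail=3 count=5
After op 9 (peek()): arr=[18 9 2 4 14] head=3 tail=3 count=5
After op 10 (write(10)): arr=[18 9 2 10 14] head=4 tail=4 count=5

Answer: 4 4 5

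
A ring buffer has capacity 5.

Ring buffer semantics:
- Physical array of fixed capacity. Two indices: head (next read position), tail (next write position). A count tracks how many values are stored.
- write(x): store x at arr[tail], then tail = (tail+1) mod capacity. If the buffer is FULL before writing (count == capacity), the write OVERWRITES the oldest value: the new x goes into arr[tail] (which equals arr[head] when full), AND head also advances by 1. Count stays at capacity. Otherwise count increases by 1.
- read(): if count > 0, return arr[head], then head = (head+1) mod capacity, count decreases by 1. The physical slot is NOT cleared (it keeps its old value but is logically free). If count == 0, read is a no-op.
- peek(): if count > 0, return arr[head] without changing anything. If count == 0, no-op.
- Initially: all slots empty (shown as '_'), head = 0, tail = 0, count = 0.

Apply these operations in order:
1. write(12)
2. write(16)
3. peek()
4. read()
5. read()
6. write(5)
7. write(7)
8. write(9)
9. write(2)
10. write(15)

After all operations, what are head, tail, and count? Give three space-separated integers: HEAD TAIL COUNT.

After op 1 (write(12)): arr=[12 _ _ _ _] head=0 tail=1 count=1
After op 2 (write(16)): arr=[12 16 _ _ _] head=0 tail=2 count=2
After op 3 (peek()): arr=[12 16 _ _ _] head=0 tail=2 count=2
After op 4 (read()): arr=[12 16 _ _ _] head=1 tail=2 count=1
After op 5 (read()): arr=[12 16 _ _ _] head=2 tail=2 count=0
After op 6 (write(5)): arr=[12 16 5 _ _] head=2 tail=3 count=1
After op 7 (write(7)): arr=[12 16 5 7 _] head=2 tail=4 count=2
After op 8 (write(9)): arr=[12 16 5 7 9] head=2 tail=0 count=3
After op 9 (write(2)): arr=[2 16 5 7 9] head=2 tail=1 count=4
After op 10 (write(15)): arr=[2 15 5 7 9] head=2 tail=2 count=5

Answer: 2 2 5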